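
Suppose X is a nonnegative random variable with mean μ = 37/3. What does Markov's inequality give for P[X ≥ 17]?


μ = E[X] = 37/3, a = 17.
Markov: P[X ≥ 17] ≤ μ/a = (37/3)/17 = 37/51.
Numerically: ≈ 0.7255.
(Since a = 17 > μ = 12.3333, the bound 37/51 is < 1 and informative.)

P[X ≥ 17] ≤ 37/51 ≈ 0.7255.


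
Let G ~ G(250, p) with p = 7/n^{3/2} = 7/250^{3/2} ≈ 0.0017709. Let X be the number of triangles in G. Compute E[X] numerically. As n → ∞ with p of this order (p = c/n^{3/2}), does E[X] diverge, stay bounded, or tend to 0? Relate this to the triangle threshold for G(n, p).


Number of potential triangles: C(250, 3) = 2573000.
Each occurs with probability p³ ≈ (0.0017709)³ ≈ 5.5534655e-09.
By linearity: E[X] = C(250, 3)·p³ ≈ 2573000 · 5.5534655e-09 ≈ 0.01429.
Since α = 3/2 > 1, p = c/n^{3/2} = o(1/n) is below the triangle threshold p ~ 1/n. Asymptotically E[X] ~ (c³/6)·n^{3(1−α)} = (7³/6)·n^{-1.5} → 0, so by Markov's inequality G has no triangles w.h.p.

E[X] ≈ 0.01429; in regime p = Θ(1/n^{3/2}) E[X] tends to 0 (below the triangle threshold p ~ 1/n).


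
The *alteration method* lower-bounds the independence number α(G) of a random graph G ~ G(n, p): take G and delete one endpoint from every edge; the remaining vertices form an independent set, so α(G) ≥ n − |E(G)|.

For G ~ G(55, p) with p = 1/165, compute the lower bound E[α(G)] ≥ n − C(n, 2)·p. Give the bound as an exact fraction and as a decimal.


E[|E(G)|] = C(55, 2)·p = 1485 · (1/165) = 9.
E[α(G)] ≥ n − E[|E(G)|] = 55 − 9 = 46.
Numerically: ≈ 46.00000.
(This is only a lower bound; the true E[α(G)] may be larger.)

E[α(G)] ≥ 46 ≈ 46.00000.


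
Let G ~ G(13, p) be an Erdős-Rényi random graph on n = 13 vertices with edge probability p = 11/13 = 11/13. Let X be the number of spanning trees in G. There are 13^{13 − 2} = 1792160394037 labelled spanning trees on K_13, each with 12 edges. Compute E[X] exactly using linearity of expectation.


K_13 has 13^{13 − 2} = 1792160394037 labelled spanning trees.
For each such spanning tree H, let X_H = 1 if all 12 edges of H are present in G. Then P[X_H = 1] = p^{12} = (11/13)^{12} = 3138428376721/23298085122481.
By linearity: E[X] = Σ_H E[X_H] = 1792160394037 · p^{12} = 1792160394037 · 3138428376721/23298085122481 = 3138428376721/13.
Numerically: E[X] ≈ 2.41e+11.

E[X] = 1792160394037 · (11/13)^{12} = 3138428376721/13 ≈ 2.41e+11.


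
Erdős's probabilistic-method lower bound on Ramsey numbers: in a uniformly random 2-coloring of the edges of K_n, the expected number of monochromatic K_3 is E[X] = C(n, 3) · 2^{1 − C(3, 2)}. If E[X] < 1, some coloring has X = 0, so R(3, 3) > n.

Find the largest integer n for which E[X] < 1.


We need C(n, 3) · 2^{1 − 3} < 1, i.e. C(n, 3) < 2^{3 − 1} = 4.
Check values of n near the boundary:
  n = 3: C(3, 3) = 1; 1 < 4? YES
  n = 4: C(4, 3) = 4; 4 < 4? NO
The largest n with C(n, 3) < 4 is n = 3 (where E[X] = 1/4 ≈ 0.2500). Hence R(3, 3) > 3, i.e. R(3, 3) ≥ 4.

Largest n = 3; hence R(3, 3) > 3.


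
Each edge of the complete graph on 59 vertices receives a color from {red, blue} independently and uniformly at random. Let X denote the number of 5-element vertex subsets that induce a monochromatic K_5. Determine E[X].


Let X = Σ_S X_S over the C(59, 5) = 5006386 subsets S of size 5, where X_S = 1 if the K_5 on S is monochromatic.
For a fixed S, the K_5 on S has C(5, 2) = 10 edges. P[all 10 edges red] = (1/2)^10, and likewise for blue, so P[monochromatic] = 2·(1/2)^10 = 2^{1 − 10} = 1/512.
Summing: E[X] = C(59, 5) · 2^{1 − 10} = 5006386 · 1/512 = 2503193/256.
Numerically: E[X] ≈ 9778.09766.

E[X] = C(59,5)·2^(1−C(5,2)) = 2503193/256 ≈ 9778.09766.


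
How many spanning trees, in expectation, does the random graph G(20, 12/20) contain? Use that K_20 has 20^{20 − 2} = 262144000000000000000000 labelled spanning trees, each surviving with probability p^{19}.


K_20 has 20^{20 − 2} = 262144000000000000000000 labelled spanning trees.
For each such spanning tree H, let X_H = 1 if all 19 edges of H are present in G. Then P[X_H = 1] = p^{19} = (3/5)^{19} = 1162261467/19073486328125.
Summing the indicators: E[X] = Σ_H E[X_H] = 262144000000000000000000 · p^{19} = 262144000000000000000000 · 1162261467/19073486328125 = 79869999842655731712/5.
Numerically: E[X] ≈ 1.6e+19.

E[X] = 262144000000000000000000 · (3/5)^{19} = 79869999842655731712/5 ≈ 1.6e+19.


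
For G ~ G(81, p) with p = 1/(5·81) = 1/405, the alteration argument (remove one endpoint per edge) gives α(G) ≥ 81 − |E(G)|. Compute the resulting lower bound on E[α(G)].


E[|E(G)|] = C(81, 2)·p = 3240 · (1/405) = 8.
E[α(G)] ≥ n − E[|E(G)|] = 81 − 8 = 73.
Numerically: ≈ 73.000000.
(This is only a lower bound; the true E[α(G)] may be larger.)

E[α(G)] ≥ 73 ≈ 73.000000.


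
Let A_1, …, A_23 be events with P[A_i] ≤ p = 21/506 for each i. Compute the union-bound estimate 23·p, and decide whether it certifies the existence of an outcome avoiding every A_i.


Union bound: P[∪_{i=1}^{23} A_i] ≤ Σ_i P[A_i] ≤ 23·p = 23·(21/506) = 21/22.
Numerically: 21/22 ≈ 0.9545.
Is 21/22 < 1? YES.
Since P[∪ A_i] ≤ 21/22 < 1, the complement has P[∩ A_i^c] ≥ 1 − 21/22 = 1/22 > 0, so some outcome avoids every A_i.

23·p = 21/22 ≈ 0.9545; existence CERTIFIED by the union bound.


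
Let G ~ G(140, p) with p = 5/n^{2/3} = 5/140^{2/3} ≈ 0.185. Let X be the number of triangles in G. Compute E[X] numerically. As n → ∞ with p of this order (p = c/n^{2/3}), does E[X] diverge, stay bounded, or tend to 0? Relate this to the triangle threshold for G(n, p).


Number of potential triangles: C(140, 3) = 447580.
Each occurs with probability p³ ≈ (0.185)³ ≈ 6.37755e-03.
By linearity: E[X] = C(140, 3)·p³ ≈ 447580 · 6.37755e-03 ≈ 2854.464.
Since α = 2/3 < 1, p = c/n^{2/3} ≫ 1/n is above the triangle threshold p ~ 1/n. Asymptotically E[X] ~ (c³/6)·n^{3(1−α)} = (5³/6)·n^{1} → ∞; triangles are abundant w.h.p.

E[X] ≈ 2854.464; in regime p = Θ(1/n^{2/3}) E[X] diverges (above the triangle threshold p ~ 1/n).


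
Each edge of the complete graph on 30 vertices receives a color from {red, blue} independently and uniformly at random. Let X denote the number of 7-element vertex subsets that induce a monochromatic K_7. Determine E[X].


Let X = Σ_S X_S over the C(30, 7) = 2035800 subsets S of size 7, where X_S = 1 if the K_7 on S is monochromatic.
For a fixed S, the K_7 on S has C(7, 2) = 21 edges. P[all 21 edges red] = (1/2)^21, and likewise for blue, so P[monochromatic] = 2·(1/2)^21 = 2^{1 − 21} = 1/1048576.
By linearity: E[X] = C(30, 7) · 2^{1 − 21} = 2035800 · 1/1048576 = 254475/131072.
Numerically: E[X] ≈ 1.94149.

E[X] = C(30,7)·2^(1−C(7,2)) = 254475/131072 ≈ 1.94149.


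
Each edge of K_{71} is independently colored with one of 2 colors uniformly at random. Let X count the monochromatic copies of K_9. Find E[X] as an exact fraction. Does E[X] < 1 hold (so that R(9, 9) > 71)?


E[X] = C(71, 9) · 2^{1 − 36} = 74473879480 · 2^{−35} = 74473879480/34359738368.
As a reduced fraction: E[X] = 9309234935/4294967296 ≈ 2.167.
Is E[X] < 1? NO.
Since E[X] ≥ 1, the first-moment bound is inconclusive at n = 71; it does NOT by itself certify R(9, 9) > 71.

E[X] = 9309234935/4294967296 ≈ 2.167; E[X] ≥ 1; first-moment method inconclusive here.


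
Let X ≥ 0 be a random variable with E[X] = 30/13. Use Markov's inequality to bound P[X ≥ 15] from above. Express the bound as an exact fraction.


μ = E[X] = 30/13, a = 15.
Markov: P[X ≥ 15] ≤ μ/a = (30/13)/15 = 2/13.
Numerically: ≈ 0.153846.
(Since a = 15 > μ = 2.307692, the bound 2/13 is < 1 and informative.)

P[X ≥ 15] ≤ 2/13 ≈ 0.153846.


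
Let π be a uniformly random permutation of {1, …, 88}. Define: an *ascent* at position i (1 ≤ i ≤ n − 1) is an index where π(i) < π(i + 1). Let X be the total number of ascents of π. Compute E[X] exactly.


Write X = Σ X_I over i = 1, …, 87, with X_I the indicator of one ascent.
There are 87 indicators.
For each fixed i, the pair (π(i), π(i+1)) is a uniformly random ordered pair of distinct values from {1, …, 88}; by symmetry P[π(i) < π(i+1)] = 1/2.
By linearity: E[X] = 87 · (1/2) = (88 − 1) · (1/2) = 87/2 ≈ 43.500000.

E[X] = 87/2 = 43.500000.


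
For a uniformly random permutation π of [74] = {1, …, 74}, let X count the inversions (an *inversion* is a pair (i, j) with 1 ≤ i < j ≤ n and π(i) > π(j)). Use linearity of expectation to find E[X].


Write X = Σ X_I over the C(74, 2) = 2701 pairs i < j, with X_I the indicator of one inversion.
There are 2701 indicators.
For each fixed pair i < j, the values π(i) and π(j) are two distinct elements of {1, …, 74} in uniformly random order; by symmetry P[π(i) > π(j)] = 1/2.
By linearity: E[X] = 2701 · (1/2) = C(74, 2) · (1/2) = 2701/2 = 2701/2 ≈ 1350.500000.

E[X] = 2701/2 = 1350.500000.


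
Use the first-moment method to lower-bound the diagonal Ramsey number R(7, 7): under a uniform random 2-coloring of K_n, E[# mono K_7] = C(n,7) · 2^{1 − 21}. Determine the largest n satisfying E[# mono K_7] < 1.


We need C(n, 7) · 2^{1 − 21} < 1, i.e. C(n, 7) < 2^{21 − 1} = 1048576.
Check values of n near the boundary:
  n = 23: C(23, 7) = 245157; 245157 < 1048576? YES
  n = 24: C(24, 7) = 346104; 346104 < 1048576? YES
  n = 25: C(25, 7) = 480700; 480700 < 1048576? YES
  n = 26: C(26, 7) = 657800; 657800 < 1048576? YES
  n = 27: C(27, 7) = 888030; 888030 < 1048576? YES
  n = 28: C(28, 7) = 1184040; 1184040 < 1048576? NO
  n = 29: C(29, 7) = 1560780; 1560780 < 1048576? NO
  n = 30: C(30, 7) = 2035800; 2035800 < 1048576? NO
The largest n with C(n, 7) < 1048576 is n = 27 (where E[X] = 444015/524288 ≈ 0.8469). Hence R(7, 7) > 27, i.e. R(7, 7) ≥ 28.

Largest n = 27; hence R(7, 7) > 27.


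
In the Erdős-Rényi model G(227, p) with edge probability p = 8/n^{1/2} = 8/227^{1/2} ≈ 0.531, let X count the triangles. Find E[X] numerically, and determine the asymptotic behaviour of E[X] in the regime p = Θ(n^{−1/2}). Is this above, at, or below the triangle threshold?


Number of potential triangles: C(227, 3) = 1923825.
Each occurs with probability p³ ≈ (0.531)³ ≈ 1.497032e-01.
By linearity: E[X] = C(227, 3)·p³ ≈ 1923825 · 1.497032e-01 ≈ 288002.8194.
Since α = 1/2 < 1, p = c/n^{1/2} ≫ 1/n is above the triangle threshold p ~ 1/n. Asymptotically E[X] ~ (c³/6)·n^{3(1−α)} = (8³/6)·n^{1.5} → ∞; triangles are abundant w.h.p.

E[X] ≈ 288002.8194; in regime p = Θ(1/n^{1/2}) E[X] diverges (above the triangle threshold p ~ 1/n).


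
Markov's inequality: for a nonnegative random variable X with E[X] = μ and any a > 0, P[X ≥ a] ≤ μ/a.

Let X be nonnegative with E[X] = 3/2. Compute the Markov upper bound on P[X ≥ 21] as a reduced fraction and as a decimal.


μ = E[X] = 3/2, a = 21.
Markov: P[X ≥ 21] ≤ μ/a = (3/2)/21 = 1/14.
Numerically: ≈ 0.0714.
(Since a = 21 > μ = 1.5000, the bound 1/14 is < 1 and informative.)

P[X ≥ 21] ≤ 1/14 ≈ 0.0714.


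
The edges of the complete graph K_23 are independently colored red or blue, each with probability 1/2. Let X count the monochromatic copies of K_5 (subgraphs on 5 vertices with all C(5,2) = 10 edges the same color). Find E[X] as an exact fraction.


Let X = Σ_S X_S over the C(23, 5) = 33649 subsets S of size 5, where X_S = 1 if the K_5 on S is monochromatic.
For a fixed S, the K_5 on S has C(5, 2) = 10 edges. P[all 10 edges red] = (1/2)^10, and likewise for blue, so P[monochromatic] = 2·(1/2)^10 = 2^{1 − 10} = 1/512.
By linearity of expectation: E[X] = C(23, 5) · 2^{1 − 10} = 33649 · 1/512 = 33649/512.
Numerically: E[X] ≈ 65.72070.

E[X] = C(23,5)·2^(1−C(5,2)) = 33649/512 ≈ 65.72070.


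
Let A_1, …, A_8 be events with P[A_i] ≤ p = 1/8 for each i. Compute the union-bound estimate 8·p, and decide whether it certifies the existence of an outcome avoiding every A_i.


Union bound: P[∪_{i=1}^{8} A_i] ≤ Σ_i P[A_i] ≤ 8·p = 8·(1/8) = 1.
Numerically: 1 ≈ 1.0000.
Is 1 < 1? NO.
Since the bound 1 is ≥ 1, the union bound is uninformative here; it does NOT by itself certify existence.

8·p = 1 ≈ 1.0000; existence NOT certified by the union bound.


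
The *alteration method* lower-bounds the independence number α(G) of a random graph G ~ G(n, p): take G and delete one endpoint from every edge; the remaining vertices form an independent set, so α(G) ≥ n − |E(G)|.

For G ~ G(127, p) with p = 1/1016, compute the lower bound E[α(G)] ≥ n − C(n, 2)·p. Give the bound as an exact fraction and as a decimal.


E[|E(G)|] = C(127, 2)·p = 8001 · (1/1016) = 63/8.
E[α(G)] ≥ n − E[|E(G)|] = 127 − 63/8 = 953/8.
Numerically: ≈ 119.125.
(This is only a lower bound; the true E[α(G)] may be larger.)

E[α(G)] ≥ 953/8 ≈ 119.125.


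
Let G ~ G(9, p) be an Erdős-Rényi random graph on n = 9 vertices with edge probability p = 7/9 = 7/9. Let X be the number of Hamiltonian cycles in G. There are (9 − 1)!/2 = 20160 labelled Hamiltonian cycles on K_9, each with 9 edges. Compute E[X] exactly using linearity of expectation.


K_9 has (9 − 1)!/2 = 20160 labelled Hamiltonian cycles.
For each such Hamiltonian cycle H, let X_H = 1 if all 9 edges of H are present in G. Then P[X_H = 1] = p^{9} = (7/9)^{9} = 40353607/387420489.
Summing the indicators: E[X] = Σ_H E[X_H] = 20160 · p^{9} = 20160 · 40353607/387420489 = 90392079680/43046721.
Numerically: E[X] ≈ 2100.

E[X] = 20160 · (7/9)^{9} = 90392079680/43046721 ≈ 2100.


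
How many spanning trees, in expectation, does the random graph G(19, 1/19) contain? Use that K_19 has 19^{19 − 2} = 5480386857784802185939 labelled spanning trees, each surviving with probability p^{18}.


K_19 has 19^{19 − 2} = 5480386857784802185939 labelled spanning trees.
For each such spanning tree H, let X_H = 1 if all 18 edges of H are present in G. Then P[X_H = 1] = p^{18} = (1/19)^{18} = 1/104127350297911241532841.
By linearity: E[X] = Σ_H E[X_H] = 5480386857784802185939 · p^{18} = 5480386857784802185939 · 1/104127350297911241532841 = 1/19.
Numerically: E[X] ≈ 0.052632.

E[X] = 5480386857784802185939 · (1/19)^{18} = 1/19 ≈ 0.052632.


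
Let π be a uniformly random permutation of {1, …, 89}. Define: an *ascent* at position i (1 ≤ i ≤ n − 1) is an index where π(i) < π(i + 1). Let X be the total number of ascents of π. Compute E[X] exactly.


Write X = Σ X_I over i = 1, …, 88, with X_I the indicator of one ascent.
There are 88 indicators.
For each fixed i, the pair (π(i), π(i+1)) is a uniformly random ordered pair of distinct values from {1, …, 89}; by symmetry P[π(i) < π(i+1)] = 1/2.
By linearity: E[X] = 88 · (1/2) = (89 − 1) · (1/2) = 44 ≈ 44.000.

E[X] = 44 = 44.000.


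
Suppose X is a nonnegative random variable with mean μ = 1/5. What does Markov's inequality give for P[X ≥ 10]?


μ = E[X] = 1/5, a = 10.
Markov: P[X ≥ 10] ≤ μ/a = (1/5)/10 = 1/50.
Numerically: ≈ 0.020000.
(Since a = 10 > μ = 0.200000, the bound 1/50 is < 1 and informative.)

P[X ≥ 10] ≤ 1/50 ≈ 0.020000.


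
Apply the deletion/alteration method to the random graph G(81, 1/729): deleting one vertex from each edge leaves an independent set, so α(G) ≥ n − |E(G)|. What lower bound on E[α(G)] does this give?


E[|E(G)|] = C(81, 2)·p = 3240 · (1/729) = 40/9.
E[α(G)] ≥ n − E[|E(G)|] = 81 − 40/9 = 689/9.
Numerically: ≈ 76.555556.
(This is only a lower bound; the true E[α(G)] may be larger.)

E[α(G)] ≥ 689/9 ≈ 76.555556.


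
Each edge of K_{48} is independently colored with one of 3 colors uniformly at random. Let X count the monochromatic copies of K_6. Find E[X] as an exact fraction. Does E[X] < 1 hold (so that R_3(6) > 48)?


E[X] = C(48, 6) · 3^{1 − 15} = 12271512 · 3^{−14} = 12271512/4782969.
As a reduced fraction: E[X] = 4090504/1594323 ≈ 2.56567.
Is E[X] < 1? NO.
Since E[X] ≥ 1, the first-moment bound is inconclusive at n = 48; it does NOT by itself certify R_3(6) > 48.

E[X] = 4090504/1594323 ≈ 2.56567; E[X] ≥ 1; first-moment method inconclusive here.


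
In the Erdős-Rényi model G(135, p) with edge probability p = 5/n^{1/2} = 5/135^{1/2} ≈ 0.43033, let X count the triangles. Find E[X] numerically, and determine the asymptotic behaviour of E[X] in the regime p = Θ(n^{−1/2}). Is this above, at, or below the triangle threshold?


Number of potential triangles: C(135, 3) = 400995.
Each occurs with probability p³ ≈ (0.43033)³ ≈ 7.9691015e-02.
By linearity: E[X] = C(135, 3)·p³ ≈ 400995 · 7.9691015e-02 ≈ 31955.69870.
Since α = 1/2 < 1, p = c/n^{1/2} ≫ 1/n is above the triangle threshold p ~ 1/n. Asymptotically E[X] ~ (c³/6)·n^{3(1−α)} = (5³/6)·n^{1.5} → ∞; triangles are abundant w.h.p.

E[X] ≈ 31955.69870; in regime p = Θ(1/n^{1/2}) E[X] diverges (above the triangle threshold p ~ 1/n).


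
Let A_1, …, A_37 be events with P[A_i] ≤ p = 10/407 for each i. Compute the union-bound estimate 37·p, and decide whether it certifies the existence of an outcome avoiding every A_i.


Union bound: P[∪_{i=1}^{37} A_i] ≤ Σ_i P[A_i] ≤ 37·p = 37·(10/407) = 10/11.
Numerically: 10/11 ≈ 0.909.
Is 10/11 < 1? YES.
Since P[∪ A_i] ≤ 10/11 < 1, the complement has P[∩ A_i^c] ≥ 1 − 10/11 = 1/11 > 0, so some outcome avoids every A_i.

37·p = 10/11 ≈ 0.909; existence CERTIFIED by the union bound.


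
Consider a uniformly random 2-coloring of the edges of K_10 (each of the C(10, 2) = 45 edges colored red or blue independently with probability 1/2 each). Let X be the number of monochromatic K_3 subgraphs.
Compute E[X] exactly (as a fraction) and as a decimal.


Let X = Σ_S X_S over the C(10, 3) = 120 subsets S of size 3, where X_S = 1 if the K_3 on S is monochromatic.
For a fixed S, the K_3 on S has C(3, 2) = 3 edges. P[all 3 edges red] = (1/2)^3, and likewise for blue, so P[monochromatic] = 2·(1/2)^3 = 2^{1 − 3} = 1/4.
By linearity: E[X] = C(10, 3) · 2^{1 − 3} = 120 · 1/4 = 30.
Numerically: E[X] ≈ 30.000000.

E[X] = C(10,3)·2^(1−C(3,2)) = 30 ≈ 30.000000.


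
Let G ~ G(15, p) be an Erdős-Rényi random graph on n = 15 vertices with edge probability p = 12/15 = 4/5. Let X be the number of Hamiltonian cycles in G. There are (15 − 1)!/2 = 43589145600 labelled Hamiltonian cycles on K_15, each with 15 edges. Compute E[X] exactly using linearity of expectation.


K_15 has (15 − 1)!/2 = 43589145600 labelled Hamiltonian cycles.
For each such Hamiltonian cycle H, let X_H = 1 if all 15 edges of H are present in G. Then P[X_H = 1] = p^{15} = (4/5)^{15} = 1073741824/30517578125.
Summing the indicators: E[X] = Σ_H E[X_H] = 43589145600 · p^{15} = 43589145600 · 1073741824/30517578125 = 1872139548125822976/1220703125.
Numerically: E[X] ≈ 1.53366e+09.

E[X] = 43589145600 · (4/5)^{15} = 1872139548125822976/1220703125 ≈ 1.53366e+09.


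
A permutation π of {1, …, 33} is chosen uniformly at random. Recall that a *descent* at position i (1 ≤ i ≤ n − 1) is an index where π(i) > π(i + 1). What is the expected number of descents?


Write X = Σ X_I over i = 1, …, 32, with X_I the indicator of one descent.
There are 32 indicators.
For each fixed i, the pair (π(i), π(i+1)) is a uniformly random ordered pair of distinct values from {1, …, 33}; by symmetry P[π(i) > π(i+1)] = 1/2.
By linearity: E[X] = 32 · (1/2) = (33 − 1) · (1/2) = 16 ≈ 16.0000.

E[X] = 16 = 16.0000.


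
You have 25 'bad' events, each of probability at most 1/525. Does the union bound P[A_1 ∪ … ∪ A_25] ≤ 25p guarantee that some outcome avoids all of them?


Union bound: P[∪_{i=1}^{25} A_i] ≤ Σ_i P[A_i] ≤ 25·p = 25·(1/525) = 1/21.
Numerically: 1/21 ≈ 0.047619.
Is 1/21 < 1? YES.
Since P[∪ A_i] ≤ 1/21 < 1, the complement has P[∩ A_i^c] ≥ 1 − 1/21 = 20/21 > 0, so some outcome avoids every A_i.

25·p = 1/21 ≈ 0.047619; existence CERTIFIED by the union bound.


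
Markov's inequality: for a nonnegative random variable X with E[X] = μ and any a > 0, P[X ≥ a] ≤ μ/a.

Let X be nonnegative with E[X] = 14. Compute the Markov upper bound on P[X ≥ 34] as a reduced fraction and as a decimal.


μ = E[X] = 14, a = 34.
Markov: P[X ≥ 34] ≤ μ/a = (14)/34 = 7/17.
Numerically: ≈ 0.4118.
(Since a = 34 > μ = 14.0000, the bound 7/17 is < 1 and informative.)

P[X ≥ 34] ≤ 7/17 ≈ 0.4118.


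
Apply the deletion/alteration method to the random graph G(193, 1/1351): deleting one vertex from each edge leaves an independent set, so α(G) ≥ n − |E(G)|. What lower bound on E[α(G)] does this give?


E[|E(G)|] = C(193, 2)·p = 18528 · (1/1351) = 96/7.
E[α(G)] ≥ n − E[|E(G)|] = 193 − 96/7 = 1255/7.
Numerically: ≈ 179.28571.
(This is only a lower bound; the true E[α(G)] may be larger.)

E[α(G)] ≥ 1255/7 ≈ 179.28571.


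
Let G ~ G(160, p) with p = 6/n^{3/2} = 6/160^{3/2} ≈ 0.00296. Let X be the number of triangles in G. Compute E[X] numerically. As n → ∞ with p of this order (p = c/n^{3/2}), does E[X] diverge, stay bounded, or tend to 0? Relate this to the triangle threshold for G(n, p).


Number of potential triangles: C(160, 3) = 669920.
Each occurs with probability p³ ≈ (0.00296)³ ≈ 2.60564e-08.
By linearity: E[X] = C(160, 3)·p³ ≈ 669920 · 2.60564e-08 ≈ 0.017.
Since α = 3/2 > 1, p = c/n^{3/2} = o(1/n) is below the triangle threshold p ~ 1/n. Asymptotically E[X] ~ (c³/6)·n^{3(1−α)} = (6³/6)·n^{-1.5} → 0, so by Markov's inequality G has no triangles w.h.p.

E[X] ≈ 0.017; in regime p = Θ(1/n^{3/2}) E[X] tends to 0 (below the triangle threshold p ~ 1/n).


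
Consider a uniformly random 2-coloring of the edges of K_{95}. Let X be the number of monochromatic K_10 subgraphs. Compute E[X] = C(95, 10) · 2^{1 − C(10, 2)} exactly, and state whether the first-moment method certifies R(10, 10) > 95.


E[X] = C(95, 10) · 2^{1 − 45} = 10104934117421 · 2^{−44} = 10104934117421/17592186044416.
As a reduced fraction: E[X] = 10104934117421/17592186044416 ≈ 0.5743990.
Is E[X] < 1? YES.
Since E[X] < 1, there exists a 2-coloring of K_{95} with no monochromatic K_10; hence R(10, 10) > 95.

E[X] = 10104934117421/17592186044416 ≈ 0.5743990; E[X] < 1, so R(10, 10) > 95.


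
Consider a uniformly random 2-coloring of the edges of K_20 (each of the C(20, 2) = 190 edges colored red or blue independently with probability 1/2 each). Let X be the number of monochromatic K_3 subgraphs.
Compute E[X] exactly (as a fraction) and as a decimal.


Let X = Σ_S X_S over the C(20, 3) = 1140 subsets S of size 3, where X_S = 1 if the K_3 on S is monochromatic.
For a fixed S, the K_3 on S has C(3, 2) = 3 edges. P[all 3 edges red] = (1/2)^3, and likewise for blue, so P[monochromatic] = 2·(1/2)^3 = 2^{1 − 3} = 1/4.
By linearity of expectation: E[X] = C(20, 3) · 2^{1 − 3} = 1140 · 1/4 = 285.
Numerically: E[X] ≈ 285.0000.

E[X] = C(20,3)·2^(1−C(3,2)) = 285 ≈ 285.0000.


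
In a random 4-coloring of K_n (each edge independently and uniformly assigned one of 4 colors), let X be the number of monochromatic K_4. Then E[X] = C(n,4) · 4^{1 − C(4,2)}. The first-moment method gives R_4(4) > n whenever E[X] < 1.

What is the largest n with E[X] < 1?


We need C(n, 4) · 4^{1 − 6} < 1, i.e. C(n, 4) < 4^{6 − 1} = 1024.
Check values of n near the boundary:
  n = 13: C(13, 4) = 715; 715 < 1024? YES
  n = 14: C(14, 4) = 1001; 1001 < 1024? YES
  n = 15: C(15, 4) = 1365; 1365 < 1024? NO
  n = 16: C(16, 4) = 1820; 1820 < 1024? NO
The largest n with C(n, 4) < 1024 is n = 14 (where E[X] = 1001/1024 ≈ 0.978). Hence R_4(4) > 14, i.e. R_4(4) ≥ 15.

Largest n = 14; hence R_4(4) > 14.


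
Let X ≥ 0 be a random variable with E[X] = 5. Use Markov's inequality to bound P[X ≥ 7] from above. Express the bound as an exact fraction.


μ = E[X] = 5, a = 7.
Markov: P[X ≥ 7] ≤ μ/a = (5)/7 = 5/7.
Numerically: ≈ 0.71429.
(Since a = 7 > μ = 5.00000, the bound 5/7 is < 1 and informative.)

P[X ≥ 7] ≤ 5/7 ≈ 0.71429.


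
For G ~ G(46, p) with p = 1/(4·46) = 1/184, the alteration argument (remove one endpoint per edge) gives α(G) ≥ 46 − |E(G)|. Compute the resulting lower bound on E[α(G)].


E[|E(G)|] = C(46, 2)·p = 1035 · (1/184) = 45/8.
E[α(G)] ≥ n − E[|E(G)|] = 46 − 45/8 = 323/8.
Numerically: ≈ 40.375.
(This is only a lower bound; the true E[α(G)] may be larger.)

E[α(G)] ≥ 323/8 ≈ 40.375.


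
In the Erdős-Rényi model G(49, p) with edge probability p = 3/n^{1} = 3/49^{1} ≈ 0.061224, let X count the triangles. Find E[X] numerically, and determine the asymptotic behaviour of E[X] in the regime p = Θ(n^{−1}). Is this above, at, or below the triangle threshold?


Number of potential triangles: C(49, 3) = 18424.
Each occurs with probability p³ ≈ (0.061224)³ ≈ 2.2949621e-04.
By linearity: E[X] = C(49, 3)·p³ ≈ 18424 · 2.2949621e-04 ≈ 4.22824.
Here α = 1, so p = 3/n is exactly at the triangle threshold p ~ 1/n. Asymptotically E[X] → c³/6 = 3³/6 = 9/2 ≈ 4.50000, a bounded constant. In this regime the triangle count is asymptotically Poisson(c³/6).

E[X] ≈ 4.22824; in regime p = Θ(1/n^{1}) E[X] stays bounded (at the triangle threshold p ~ 1/n).


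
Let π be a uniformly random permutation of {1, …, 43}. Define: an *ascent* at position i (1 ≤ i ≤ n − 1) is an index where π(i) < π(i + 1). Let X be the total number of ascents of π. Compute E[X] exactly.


Write X = Σ X_I over i = 1, …, 42, with X_I the indicator of one ascent.
There are 42 indicators.
For each fixed i, the pair (π(i), π(i+1)) is a uniformly random ordered pair of distinct values from {1, …, 43}; by symmetry P[π(i) < π(i+1)] = 1/2.
By linearity: E[X] = 42 · (1/2) = (43 − 1) · (1/2) = 21 ≈ 21.0000.

E[X] = 21 = 21.0000.


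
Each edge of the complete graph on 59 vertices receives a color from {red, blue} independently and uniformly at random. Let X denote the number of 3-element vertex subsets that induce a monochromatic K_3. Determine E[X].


Let X = Σ_S X_S over the C(59, 3) = 32509 subsets S of size 3, where X_S = 1 if the K_3 on S is monochromatic.
For a fixed S, the K_3 on S has C(3, 2) = 3 edges. P[all 3 edges red] = (1/2)^3, and likewise for blue, so P[monochromatic] = 2·(1/2)^3 = 2^{1 − 3} = 1/4.
By linearity: E[X] = C(59, 3) · 2^{1 − 3} = 32509 · 1/4 = 32509/4.
Numerically: E[X] ≈ 8127.250000.

E[X] = C(59,3)·2^(1−C(3,2)) = 32509/4 ≈ 8127.250000.


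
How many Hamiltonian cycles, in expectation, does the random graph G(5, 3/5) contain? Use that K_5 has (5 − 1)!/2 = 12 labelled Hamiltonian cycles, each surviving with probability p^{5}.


K_5 has (5 − 1)!/2 = 12 labelled Hamiltonian cycles.
For each such Hamiltonian cycle H, let X_H = 1 if all 5 edges of H are present in G. Then P[X_H = 1] = p^{5} = (3/5)^{5} = 243/3125.
Summing the indicators: E[X] = Σ_H E[X_H] = 12 · p^{5} = 12 · 243/3125 = 2916/3125.
Numerically: E[X] ≈ 0.93312.

E[X] = 12 · (3/5)^{5} = 2916/3125 ≈ 0.93312.


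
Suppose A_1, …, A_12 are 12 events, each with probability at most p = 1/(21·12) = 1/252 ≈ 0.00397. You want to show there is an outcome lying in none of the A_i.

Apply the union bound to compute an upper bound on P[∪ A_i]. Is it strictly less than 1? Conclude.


Union bound: P[∪_{i=1}^{12} A_i] ≤ Σ_i P[A_i] ≤ 12·p = 12·(1/252) = 1/21.
Numerically: 1/21 ≈ 0.04762.
Is 1/21 < 1? YES.
Since P[∪ A_i] ≤ 1/21 < 1, the complement has P[∩ A_i^c] ≥ 1 − 1/21 = 20/21 > 0, so some outcome avoids every A_i.

12·p = 1/21 ≈ 0.04762; existence CERTIFIED by the union bound.


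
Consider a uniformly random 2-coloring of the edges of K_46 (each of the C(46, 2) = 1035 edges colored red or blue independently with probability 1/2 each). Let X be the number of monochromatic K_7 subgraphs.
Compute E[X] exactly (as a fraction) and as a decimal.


Let X = Σ_S X_S over the C(46, 7) = 53524680 subsets S of size 7, where X_S = 1 if the K_7 on S is monochromatic.
For a fixed S, the K_7 on S has C(7, 2) = 21 edges. P[all 21 edges red] = (1/2)^21, and likewise for blue, so P[monochromatic] = 2·(1/2)^21 = 2^{1 − 21} = 1/1048576.
By linearity of expectation: E[X] = C(46, 7) · 2^{1 − 21} = 53524680 · 1/1048576 = 6690585/131072.
Numerically: E[X] ≈ 51.045.

E[X] = C(46,7)·2^(1−C(7,2)) = 6690585/131072 ≈ 51.045.


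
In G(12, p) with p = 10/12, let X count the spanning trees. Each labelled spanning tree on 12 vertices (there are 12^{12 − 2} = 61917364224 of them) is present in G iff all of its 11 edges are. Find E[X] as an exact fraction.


K_12 has 12^{12 − 2} = 61917364224 labelled spanning trees.
For each such spanning tree H, let X_H = 1 if all 11 edges of H are present in G. Then P[X_H = 1] = p^{11} = (5/6)^{11} = 48828125/362797056.
Summing the indicators: E[X] = Σ_H E[X_H] = 61917364224 · p^{11} = 61917364224 · 48828125/362797056 = 25000000000/3.
Numerically: E[X] ≈ 8.3333e+09.

E[X] = 61917364224 · (5/6)^{11} = 25000000000/3 ≈ 8.3333e+09.


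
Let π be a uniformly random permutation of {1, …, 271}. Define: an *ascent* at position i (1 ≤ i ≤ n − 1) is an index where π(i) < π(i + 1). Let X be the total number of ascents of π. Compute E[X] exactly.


Write X = Σ X_I over i = 1, …, 270, with X_I the indicator of one ascent.
There are 270 indicators.
For each fixed i, the pair (π(i), π(i+1)) is a uniformly random ordered pair of distinct values from {1, …, 271}; by symmetry P[π(i) < π(i+1)] = 1/2.
By linearity: E[X] = 270 · (1/2) = (271 − 1) · (1/2) = 135 ≈ 135.0000.

E[X] = 135 = 135.0000.


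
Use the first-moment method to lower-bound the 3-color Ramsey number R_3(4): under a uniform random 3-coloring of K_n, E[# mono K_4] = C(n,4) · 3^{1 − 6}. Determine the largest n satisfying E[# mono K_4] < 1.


We need C(n, 4) · 3^{1 − 6} < 1, i.e. C(n, 4) < 3^{6 − 1} = 243.
Check values of n near the boundary:
  n = 5: C(5, 4) = 5; 5 < 243? YES
  n = 6: C(6, 4) = 15; 15 < 243? YES
  n = 7: C(7, 4) = 35; 35 < 243? YES
  n = 8: C(8, 4) = 70; 70 < 243? YES
  n = 9: C(9, 4) = 126; 126 < 243? YES
  n = 10: C(10, 4) = 210; 210 < 243? YES
  n = 11: C(11, 4) = 330; 330 < 243? NO
The largest n with C(n, 4) < 243 is n = 10 (where E[X] = 70/81 ≈ 0.864). Hence R_3(4) > 10, i.e. R_3(4) ≥ 11.

Largest n = 10; hence R_3(4) > 10.


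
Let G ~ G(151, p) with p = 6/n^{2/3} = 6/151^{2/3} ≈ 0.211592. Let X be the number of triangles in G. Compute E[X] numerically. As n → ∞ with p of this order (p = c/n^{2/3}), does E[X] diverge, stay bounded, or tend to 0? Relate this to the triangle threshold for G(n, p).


Number of potential triangles: C(151, 3) = 562475.
Each occurs with probability p³ ≈ (0.211592)³ ≈ 9.47326872e-03.
By linearity: E[X] = C(151, 3)·p³ ≈ 562475 · 9.47326872e-03 ≈ 5328.476821.
Since α = 2/3 < 1, p = c/n^{2/3} ≫ 1/n is above the triangle threshold p ~ 1/n. Asymptotically E[X] ~ (c³/6)·n^{3(1−α)} = (6³/6)·n^{1} → ∞; triangles are abundant w.h.p.

E[X] ≈ 5328.476821; in regime p = Θ(1/n^{2/3}) E[X] diverges (above the triangle threshold p ~ 1/n).


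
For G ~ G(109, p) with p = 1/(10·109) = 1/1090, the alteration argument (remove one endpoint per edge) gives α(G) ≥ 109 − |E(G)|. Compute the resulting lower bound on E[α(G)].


E[|E(G)|] = C(109, 2)·p = 5886 · (1/1090) = 27/5.
E[α(G)] ≥ n − E[|E(G)|] = 109 − 27/5 = 518/5.
Numerically: ≈ 103.600000.
(This is only a lower bound; the true E[α(G)] may be larger.)

E[α(G)] ≥ 518/5 ≈ 103.600000.


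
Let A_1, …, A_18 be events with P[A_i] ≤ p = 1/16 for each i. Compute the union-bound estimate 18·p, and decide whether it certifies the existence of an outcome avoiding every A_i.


Union bound: P[∪_{i=1}^{18} A_i] ≤ Σ_i P[A_i] ≤ 18·p = 18·(1/16) = 9/8.
Numerically: 9/8 ≈ 1.12500.
Is 9/8 < 1? NO.
Since the bound 9/8 is ≥ 1, the union bound is uninformative here; it does NOT by itself certify existence.

18·p = 9/8 ≈ 1.12500; existence NOT certified by the union bound.


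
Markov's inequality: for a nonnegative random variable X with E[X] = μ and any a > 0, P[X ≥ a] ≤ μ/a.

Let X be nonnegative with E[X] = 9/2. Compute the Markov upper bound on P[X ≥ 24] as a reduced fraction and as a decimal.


μ = E[X] = 9/2, a = 24.
Markov: P[X ≥ 24] ≤ μ/a = (9/2)/24 = 3/16.
Numerically: ≈ 0.187500.
(Since a = 24 > μ = 4.500000, the bound 3/16 is < 1 and informative.)

P[X ≥ 24] ≤ 3/16 ≈ 0.187500.


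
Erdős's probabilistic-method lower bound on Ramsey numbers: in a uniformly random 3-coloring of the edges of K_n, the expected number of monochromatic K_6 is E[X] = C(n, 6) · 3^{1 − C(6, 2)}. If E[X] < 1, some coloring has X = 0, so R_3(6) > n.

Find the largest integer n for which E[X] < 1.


We need C(n, 6) · 3^{1 − 15} < 1, i.e. C(n, 6) < 3^{15 − 1} = 4782969.
Check values of n near the boundary:
  n = 36: C(36, 6) = 1947792; 1947792 < 4782969? YES
  n = 37: C(37, 6) = 2324784; 2324784 < 4782969? YES
  n = 38: C(38, 6) = 2760681; 2760681 < 4782969? YES
  n = 39: C(39, 6) = 3262623; 3262623 < 4782969? YES
  n = 40: C(40, 6) = 3838380; 3838380 < 4782969? YES
  n = 41: C(41, 6) = 4496388; 4496388 < 4782969? YES
  n = 42: C(42, 6) = 5245786; 5245786 < 4782969? NO
  n = 43: C(43, 6) = 6096454; 6096454 < 4782969? NO
  n = 44: C(44, 6) = 7059052; 7059052 < 4782969? NO
The largest n with C(n, 6) < 4782969 is n = 41 (where E[X] = 1498796/1594323 ≈ 0.94008). Hence R_3(6) > 41, i.e. R_3(6) ≥ 42.

Largest n = 41; hence R_3(6) > 41.


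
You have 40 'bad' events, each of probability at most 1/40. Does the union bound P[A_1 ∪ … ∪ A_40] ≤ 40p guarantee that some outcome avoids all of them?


Union bound: P[∪_{i=1}^{40} A_i] ≤ Σ_i P[A_i] ≤ 40·p = 40·(1/40) = 1.
Numerically: 1 ≈ 1.000.
Is 1 < 1? NO.
Since the bound 1 is ≥ 1, the union bound is uninformative here; it does NOT by itself certify existence.

40·p = 1 ≈ 1.000; existence NOT certified by the union bound.


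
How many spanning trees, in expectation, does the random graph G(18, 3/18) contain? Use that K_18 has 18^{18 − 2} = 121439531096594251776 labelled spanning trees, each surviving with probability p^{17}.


K_18 has 18^{18 − 2} = 121439531096594251776 labelled spanning trees.
For each such spanning tree H, let X_H = 1 if all 17 edges of H are present in G. Then P[X_H = 1] = p^{17} = (1/6)^{17} = 1/16926659444736.
By linearity of expectation: E[X] = Σ_H E[X_H] = 121439531096594251776 · p^{17} = 121439531096594251776 · 1/16926659444736 = 14348907/2.
Numerically: E[X] ≈ 7.174e+06.

E[X] = 121439531096594251776 · (1/6)^{17} = 14348907/2 ≈ 7.174e+06.


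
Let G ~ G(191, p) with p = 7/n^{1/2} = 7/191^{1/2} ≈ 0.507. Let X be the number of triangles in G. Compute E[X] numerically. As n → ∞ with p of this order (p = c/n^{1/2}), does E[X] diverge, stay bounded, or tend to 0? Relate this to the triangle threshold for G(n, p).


Number of potential triangles: C(191, 3) = 1143135.
Each occurs with probability p³ ≈ (0.507)³ ≈ 1.29940e-01.
By linearity: E[X] = C(191, 3)·p³ ≈ 1143135 · 1.29940e-01 ≈ 148539.375.
Since α = 1/2 < 1, p = c/n^{1/2} ≫ 1/n is above the triangle threshold p ~ 1/n. Asymptotically E[X] ~ (c³/6)·n^{3(1−α)} = (7³/6)·n^{1.5} → ∞; triangles are abundant w.h.p.

E[X] ≈ 148539.375; in regime p = Θ(1/n^{1/2}) E[X] diverges (above the triangle threshold p ~ 1/n).


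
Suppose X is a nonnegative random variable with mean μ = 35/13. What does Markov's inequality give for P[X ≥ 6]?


μ = E[X] = 35/13, a = 6.
Markov: P[X ≥ 6] ≤ μ/a = (35/13)/6 = 35/78.
Numerically: ≈ 0.4487.
(Since a = 6 > μ = 2.6923, the bound 35/78 is < 1 and informative.)

P[X ≥ 6] ≤ 35/78 ≈ 0.4487.


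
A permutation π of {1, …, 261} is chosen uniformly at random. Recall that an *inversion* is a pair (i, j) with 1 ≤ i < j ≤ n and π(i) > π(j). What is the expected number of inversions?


Write X = Σ X_I over the C(261, 2) = 33930 pairs i < j, with X_I the indicator of one inversion.
There are 33930 indicators.
For each fixed pair i < j, the values π(i) and π(j) are two distinct elements of {1, …, 261} in uniformly random order; by symmetry P[π(i) > π(j)] = 1/2.
By linearity: E[X] = 33930 · (1/2) = C(261, 2) · (1/2) = 33930/2 = 16965 ≈ 16965.0000.

E[X] = 16965 = 16965.0000.


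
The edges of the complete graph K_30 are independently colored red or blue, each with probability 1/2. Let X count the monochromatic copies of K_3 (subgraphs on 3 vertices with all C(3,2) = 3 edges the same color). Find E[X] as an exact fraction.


Let X = Σ_S X_S over the C(30, 3) = 4060 subsets S of size 3, where X_S = 1 if the K_3 on S is monochromatic.
For a fixed S, the K_3 on S has C(3, 2) = 3 edges. P[all 3 edges red] = (1/2)^3, and likewise for blue, so P[monochromatic] = 2·(1/2)^3 = 2^{1 − 3} = 1/4.
By linearity: E[X] = C(30, 3) · 2^{1 − 3} = 4060 · 1/4 = 1015.
Numerically: E[X] ≈ 1015.000.

E[X] = C(30,3)·2^(1−C(3,2)) = 1015 ≈ 1015.000.


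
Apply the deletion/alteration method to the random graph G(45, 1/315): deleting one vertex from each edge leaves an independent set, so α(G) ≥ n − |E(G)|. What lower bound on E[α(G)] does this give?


E[|E(G)|] = C(45, 2)·p = 990 · (1/315) = 22/7.
E[α(G)] ≥ n − E[|E(G)|] = 45 − 22/7 = 293/7.
Numerically: ≈ 41.8571.
(This is only a lower bound; the true E[α(G)] may be larger.)

E[α(G)] ≥ 293/7 ≈ 41.8571.


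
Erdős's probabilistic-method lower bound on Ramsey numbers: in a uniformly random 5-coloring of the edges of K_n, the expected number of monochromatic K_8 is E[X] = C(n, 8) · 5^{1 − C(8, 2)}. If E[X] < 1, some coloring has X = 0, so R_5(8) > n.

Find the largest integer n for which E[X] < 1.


We need C(n, 8) · 5^{1 − 28} < 1, i.e. C(n, 8) < 5^{28 − 1} = 7450580596923828125.
Check values of n near the boundary:
  n = 861: C(861, 8) = 7250034996615275865; 7250034996615275865 < 7450580596923828125? YES
  n = 862: C(862, 8) = 7317951015318931845; 7317951015318931845 < 7450580596923828125? YES
  n = 863: C(863, 8) = 7386423071602617757; 7386423071602617757 < 7450580596923828125? YES
  n = 864: C(864, 8) = 7455455062926006708; 7455455062926006708 < 7450580596923828125? NO
The largest n with C(n, 8) < 7450580596923828125 is n = 863 (where E[X] = 7386423071602617757/7450580596923828125 ≈ 0.9914). Hence R_5(8) > 863, i.e. R_5(8) ≥ 864.

Largest n = 863; hence R_5(8) > 863.


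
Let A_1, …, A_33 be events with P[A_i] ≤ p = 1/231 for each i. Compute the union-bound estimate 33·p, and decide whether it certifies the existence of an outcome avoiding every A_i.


Union bound: P[∪_{i=1}^{33} A_i] ≤ Σ_i P[A_i] ≤ 33·p = 33·(1/231) = 1/7.
Numerically: 1/7 ≈ 0.1428571.
Is 1/7 < 1? YES.
Since P[∪ A_i] ≤ 1/7 < 1, the complement has P[∩ A_i^c] ≥ 1 − 1/7 = 6/7 > 0, so some outcome avoids every A_i.

33·p = 1/7 ≈ 0.1428571; existence CERTIFIED by the union bound.


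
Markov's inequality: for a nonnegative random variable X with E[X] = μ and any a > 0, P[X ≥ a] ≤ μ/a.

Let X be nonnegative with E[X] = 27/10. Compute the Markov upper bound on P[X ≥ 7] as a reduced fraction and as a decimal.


μ = E[X] = 27/10, a = 7.
Markov: P[X ≥ 7] ≤ μ/a = (27/10)/7 = 27/70.
Numerically: ≈ 0.386.
(Since a = 7 > μ = 2.700, the bound 27/70 is < 1 and informative.)

P[X ≥ 7] ≤ 27/70 ≈ 0.386.


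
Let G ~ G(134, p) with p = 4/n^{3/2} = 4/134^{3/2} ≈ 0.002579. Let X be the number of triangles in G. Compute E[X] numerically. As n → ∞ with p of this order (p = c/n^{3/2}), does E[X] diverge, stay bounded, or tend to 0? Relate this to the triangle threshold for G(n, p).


Number of potential triangles: C(134, 3) = 392084.
Each occurs with probability p³ ≈ (0.002579)³ ≈ 1.714780e-08.
By linearity: E[X] = C(134, 3)·p³ ≈ 392084 · 1.714780e-08 ≈ 0.0067.
Since α = 3/2 > 1, p = c/n^{3/2} = o(1/n) is below the triangle threshold p ~ 1/n. Asymptotically E[X] ~ (c³/6)·n^{3(1−α)} = (4³/6)·n^{-1.5} → 0, so by Markov's inequality G has no triangles w.h.p.

E[X] ≈ 0.0067; in regime p = Θ(1/n^{3/2}) E[X] tends to 0 (below the triangle threshold p ~ 1/n).
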